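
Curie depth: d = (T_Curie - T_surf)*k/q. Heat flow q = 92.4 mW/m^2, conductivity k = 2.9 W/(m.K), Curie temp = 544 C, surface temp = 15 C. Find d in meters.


T_Curie - T_surf = 544 - 15 = 529 C
Convert q to W/m^2: 92.4 mW/m^2 = 0.0924 W/m^2
d = 529 * 2.9 / 0.0924 = 16602.81 m

16602.81


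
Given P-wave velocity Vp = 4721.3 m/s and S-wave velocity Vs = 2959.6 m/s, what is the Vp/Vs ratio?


Vp/Vs = 4721.3 / 2959.6
= 1.5952

1.5952


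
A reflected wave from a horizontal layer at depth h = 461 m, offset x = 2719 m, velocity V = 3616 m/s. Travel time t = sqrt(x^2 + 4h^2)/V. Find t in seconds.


x^2 + 4h^2 = 2719^2 + 4*461^2 = 7392961 + 850084 = 8243045
sqrt(8243045) = 2871.0704
t = 2871.0704 / 3616 = 0.794 s

0.794


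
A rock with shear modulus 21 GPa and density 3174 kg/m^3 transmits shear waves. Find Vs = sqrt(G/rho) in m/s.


Convert G to Pa: G = 21e9 Pa
Compute G/rho = 21e9 / 3174 = 6616257.0888
Vs = sqrt(6616257.0888) = 2572.21 m/s

2572.21


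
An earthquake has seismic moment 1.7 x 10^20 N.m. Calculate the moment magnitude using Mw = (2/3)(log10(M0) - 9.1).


log10(M0) = log10(1.7 x 10^20) = 20.2304
Mw = 2/3 * (20.2304 - 9.1)
= 2/3 * 11.1304
= 7.42

7.42


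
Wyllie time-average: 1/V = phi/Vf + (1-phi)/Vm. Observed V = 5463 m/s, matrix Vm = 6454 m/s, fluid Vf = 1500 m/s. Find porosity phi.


1/V - 1/Vm = 1/5463 - 1/6454 = 2.811e-05
1/Vf - 1/Vm = 1/1500 - 1/6454 = 0.00051172
phi = 2.811e-05 / 0.00051172 = 0.0549

0.0549


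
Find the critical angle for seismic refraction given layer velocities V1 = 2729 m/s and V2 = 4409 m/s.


V1/V2 = 2729/4409 = 0.618961
theta_c = arcsin(0.618961) = 38.2403 degrees

38.2403


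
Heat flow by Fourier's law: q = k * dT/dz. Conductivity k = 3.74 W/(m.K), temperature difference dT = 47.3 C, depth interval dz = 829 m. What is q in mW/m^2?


q = k * dT / dz * 1000
= 3.74 * 47.3 / 829 * 1000
= 0.213392 * 1000
= 213.392 mW/m^2

213.392


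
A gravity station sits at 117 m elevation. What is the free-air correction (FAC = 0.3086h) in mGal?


FAC = 0.3086 * h
= 0.3086 * 117
= 36.1062 mGal

36.1062


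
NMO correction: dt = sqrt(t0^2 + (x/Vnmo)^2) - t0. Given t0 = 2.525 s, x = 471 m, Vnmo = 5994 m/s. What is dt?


x/Vnmo = 471/5994 = 0.078579
(x/Vnmo)^2 = 0.006175
t0^2 = 6.375625
sqrt(6.375625 + 0.006175) = 2.526222
dt = 2.526222 - 2.525 = 0.001222

0.001222


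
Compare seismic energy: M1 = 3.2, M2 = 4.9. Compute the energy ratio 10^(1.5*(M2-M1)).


M2 - M1 = 4.9 - 3.2 = 1.7
1.5 * 1.7 = 2.55
ratio = 10^2.55 = 354.81

354.81


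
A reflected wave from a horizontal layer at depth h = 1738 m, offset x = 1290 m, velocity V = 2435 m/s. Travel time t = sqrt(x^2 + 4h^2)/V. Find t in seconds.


x^2 + 4h^2 = 1290^2 + 4*1738^2 = 1664100 + 12082576 = 13746676
sqrt(13746676) = 3707.651
t = 3707.651 / 2435 = 1.5226 s

1.5226


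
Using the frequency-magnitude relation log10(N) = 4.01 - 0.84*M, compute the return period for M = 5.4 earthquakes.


log10(N) = 4.01 - 0.84*5.4 = -0.526
N = 10^-0.526 = 0.297852
T = 1/N = 1/0.297852 = 3.3574 years

3.3574


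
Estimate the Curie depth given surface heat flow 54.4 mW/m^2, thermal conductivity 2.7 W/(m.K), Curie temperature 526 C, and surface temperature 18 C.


T_Curie - T_surf = 526 - 18 = 508 C
Convert q to W/m^2: 54.4 mW/m^2 = 0.0544 W/m^2
d = 508 * 2.7 / 0.0544 = 25213.24 m

25213.24


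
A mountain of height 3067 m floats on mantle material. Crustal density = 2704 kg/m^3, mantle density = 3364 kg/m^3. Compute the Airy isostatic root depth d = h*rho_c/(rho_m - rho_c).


rho_m - rho_c = 3364 - 2704 = 660
d = 3067 * 2704 / 660
= 8293168 / 660
= 12565.41 m

12565.41


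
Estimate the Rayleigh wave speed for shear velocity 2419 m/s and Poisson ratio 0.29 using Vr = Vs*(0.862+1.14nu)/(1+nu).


Numerator factor = 0.862 + 1.14*0.29 = 1.1926
Denominator = 1 + 0.29 = 1.29
Vr = 2419 * 1.1926 / 1.29 = 2236.36 m/s

2236.36


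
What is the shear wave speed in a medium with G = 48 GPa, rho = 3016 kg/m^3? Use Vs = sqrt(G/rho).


Convert G to Pa: G = 48e9 Pa
Compute G/rho = 48e9 / 3016 = 15915119.3634
Vs = sqrt(15915119.3634) = 3989.38 m/s

3989.38


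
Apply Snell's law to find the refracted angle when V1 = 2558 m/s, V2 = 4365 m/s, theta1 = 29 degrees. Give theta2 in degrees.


sin(theta1) = sin(29 deg) = 0.48481
sin(theta2) = V2/V1 * sin(theta1) = 4365/2558 * 0.48481 = 0.827285
theta2 = arcsin(0.827285) = 55.8208 degrees

55.8208


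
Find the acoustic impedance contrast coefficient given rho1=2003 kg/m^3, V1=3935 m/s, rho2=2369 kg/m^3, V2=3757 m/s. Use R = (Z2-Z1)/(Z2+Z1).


Z1 = 2003 * 3935 = 7881805
Z2 = 2369 * 3757 = 8900333
R = (8900333 - 7881805) / (8900333 + 7881805) = 1018528 / 16782138 = 0.0607

0.0607


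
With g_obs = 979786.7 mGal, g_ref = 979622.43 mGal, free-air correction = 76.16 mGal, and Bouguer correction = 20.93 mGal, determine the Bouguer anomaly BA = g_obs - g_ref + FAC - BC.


BA = g_obs - g_ref + FAC - BC
= 979786.7 - 979622.43 + 76.16 - 20.93
= 219.5 mGal

219.5


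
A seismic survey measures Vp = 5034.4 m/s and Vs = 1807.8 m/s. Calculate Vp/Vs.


Vp/Vs = 5034.4 / 1807.8
= 2.7848

2.7848


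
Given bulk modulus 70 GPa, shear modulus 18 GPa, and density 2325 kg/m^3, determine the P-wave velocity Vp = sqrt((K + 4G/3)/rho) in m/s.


First compute the effective modulus:
K + 4G/3 = 70e9 + 4*18e9/3 = 94000000000.0 Pa
Then divide by density:
94000000000.0 / 2325 = 40430107.5269 Pa/(kg/m^3)
Take the square root:
Vp = sqrt(40430107.5269) = 6358.47 m/s

6358.47


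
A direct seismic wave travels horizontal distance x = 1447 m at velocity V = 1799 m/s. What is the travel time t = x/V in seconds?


t = x / V
= 1447 / 1799
= 0.8043 s

0.8043


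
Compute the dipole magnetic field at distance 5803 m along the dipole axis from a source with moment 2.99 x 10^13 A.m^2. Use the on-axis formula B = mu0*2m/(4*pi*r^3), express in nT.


m = 2.99 x 10^13 = 29900000000000 A.m^2
2m = 59800000000000 A.m^2
r^3 = 5803^3 = 195414916627
B = (4pi*10^-7) * 59800000000000 / (4*pi * 195414916627) * 1e9
= 75146896.273868 / 2455656265908.98 * 1e9
= 30601.5534 nT

30601.5534


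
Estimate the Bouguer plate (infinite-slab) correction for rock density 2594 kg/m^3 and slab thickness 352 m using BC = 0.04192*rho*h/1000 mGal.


BC = 0.04192 * rho * h / 1000
= 0.04192 * 2594 * 352 / 1000
= 38.2766 mGal

38.2766


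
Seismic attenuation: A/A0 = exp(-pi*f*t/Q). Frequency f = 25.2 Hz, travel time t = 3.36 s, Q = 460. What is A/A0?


pi*f*t/Q = pi*25.2*3.36/460 = 0.578272
A/A0 = exp(-0.578272) = 0.560867

0.560867


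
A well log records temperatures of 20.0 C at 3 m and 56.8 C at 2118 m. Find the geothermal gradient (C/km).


dT = 56.8 - 20.0 = 36.8 C
dz = 2118 - 3 = 2115 m
gradient = dT/dz * 1000 = 36.8/2115 * 1000 = 17.3995 C/km

17.3995


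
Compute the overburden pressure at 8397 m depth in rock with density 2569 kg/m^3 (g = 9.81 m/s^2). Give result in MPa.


P = rho * g * z / 1e6
= 2569 * 9.81 * 8397 / 1e6
= 211620270.33 / 1e6
= 211.6203 MPa

211.6203


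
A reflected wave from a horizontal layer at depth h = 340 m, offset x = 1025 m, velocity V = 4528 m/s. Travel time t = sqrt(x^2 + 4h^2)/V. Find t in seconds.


x^2 + 4h^2 = 1025^2 + 4*340^2 = 1050625 + 462400 = 1513025
sqrt(1513025) = 1230.0508
t = 1230.0508 / 4528 = 0.2717 s

0.2717


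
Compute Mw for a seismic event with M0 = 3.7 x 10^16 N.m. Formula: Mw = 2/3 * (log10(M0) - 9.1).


log10(M0) = log10(3.7 x 10^16) = 16.5682
Mw = 2/3 * (16.5682 - 9.1)
= 2/3 * 7.4682
= 4.98

4.98


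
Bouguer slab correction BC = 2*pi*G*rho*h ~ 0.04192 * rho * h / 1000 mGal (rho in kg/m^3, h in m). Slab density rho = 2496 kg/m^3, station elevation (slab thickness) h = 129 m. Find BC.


BC = 0.04192 * rho * h / 1000
= 0.04192 * 2496 * 129 / 1000
= 13.4976 mGal

13.4976


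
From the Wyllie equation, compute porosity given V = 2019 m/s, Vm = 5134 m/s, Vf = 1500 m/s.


1/V - 1/Vm = 1/2019 - 1/5134 = 0.00030051
1/Vf - 1/Vm = 1/1500 - 1/5134 = 0.00047189
phi = 0.00030051 / 0.00047189 = 0.6368

0.6368


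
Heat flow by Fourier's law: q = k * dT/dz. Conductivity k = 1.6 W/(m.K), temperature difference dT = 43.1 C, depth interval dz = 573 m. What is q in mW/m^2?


q = k * dT / dz * 1000
= 1.6 * 43.1 / 573 * 1000
= 0.120349 * 1000
= 120.349 mW/m^2

120.349


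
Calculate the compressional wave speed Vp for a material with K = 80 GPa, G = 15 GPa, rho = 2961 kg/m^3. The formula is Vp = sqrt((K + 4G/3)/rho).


First compute the effective modulus:
K + 4G/3 = 80e9 + 4*15e9/3 = 100000000000.0 Pa
Then divide by density:
100000000000.0 / 2961 = 33772374.1979 Pa/(kg/m^3)
Take the square root:
Vp = sqrt(33772374.1979) = 5811.4 m/s

5811.4


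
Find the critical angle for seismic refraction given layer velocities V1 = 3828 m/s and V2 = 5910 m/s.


V1/V2 = 3828/5910 = 0.647716
theta_c = arcsin(0.647716) = 40.3696 degrees

40.3696


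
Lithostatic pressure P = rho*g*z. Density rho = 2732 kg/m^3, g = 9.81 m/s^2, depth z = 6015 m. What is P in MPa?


P = rho * g * z / 1e6
= 2732 * 9.81 * 6015 / 1e6
= 161207533.8 / 1e6
= 161.2075 MPa

161.2075


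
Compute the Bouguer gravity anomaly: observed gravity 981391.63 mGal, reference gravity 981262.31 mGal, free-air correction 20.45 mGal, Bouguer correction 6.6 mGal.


BA = g_obs - g_ref + FAC - BC
= 981391.63 - 981262.31 + 20.45 - 6.6
= 143.17 mGal

143.17


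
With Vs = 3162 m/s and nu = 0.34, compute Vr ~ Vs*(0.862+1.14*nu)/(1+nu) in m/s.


Numerator factor = 0.862 + 1.14*0.34 = 1.2496
Denominator = 1 + 0.34 = 1.34
Vr = 3162 * 1.2496 / 1.34 = 2948.68 m/s

2948.68


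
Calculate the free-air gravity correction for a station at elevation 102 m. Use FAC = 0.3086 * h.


FAC = 0.3086 * h
= 0.3086 * 102
= 31.4772 mGal

31.4772


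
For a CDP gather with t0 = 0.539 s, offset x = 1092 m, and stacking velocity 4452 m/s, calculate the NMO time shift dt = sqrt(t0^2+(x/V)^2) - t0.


x/Vnmo = 1092/4452 = 0.245283
(x/Vnmo)^2 = 0.060164
t0^2 = 0.290521
sqrt(0.290521 + 0.060164) = 0.592186
dt = 0.592186 - 0.539 = 0.053186

0.053186


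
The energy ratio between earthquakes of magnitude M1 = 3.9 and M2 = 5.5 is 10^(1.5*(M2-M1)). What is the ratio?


M2 - M1 = 5.5 - 3.9 = 1.6
1.5 * 1.6 = 2.4
ratio = 10^2.4 = 251.19

251.19


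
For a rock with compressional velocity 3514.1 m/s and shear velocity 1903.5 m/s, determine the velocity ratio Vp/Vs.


Vp/Vs = 3514.1 / 1903.5
= 1.8461

1.8461


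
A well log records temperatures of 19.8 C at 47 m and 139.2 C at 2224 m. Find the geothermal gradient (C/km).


dT = 139.2 - 19.8 = 119.4 C
dz = 2224 - 47 = 2177 m
gradient = dT/dz * 1000 = 119.4/2177 * 1000 = 54.8461 C/km

54.8461


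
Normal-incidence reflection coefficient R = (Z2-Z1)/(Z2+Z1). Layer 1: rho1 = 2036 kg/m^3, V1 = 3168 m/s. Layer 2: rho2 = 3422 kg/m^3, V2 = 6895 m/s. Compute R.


Z1 = 2036 * 3168 = 6450048
Z2 = 3422 * 6895 = 23594690
R = (23594690 - 6450048) / (23594690 + 6450048) = 17144642 / 30044738 = 0.5706

0.5706


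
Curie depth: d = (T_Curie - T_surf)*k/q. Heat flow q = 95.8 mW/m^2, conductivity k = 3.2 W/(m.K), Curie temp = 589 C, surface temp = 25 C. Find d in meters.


T_Curie - T_surf = 589 - 25 = 564 C
Convert q to W/m^2: 95.8 mW/m^2 = 0.0958 W/m^2
d = 564 * 3.2 / 0.0958 = 18839.25 m

18839.25


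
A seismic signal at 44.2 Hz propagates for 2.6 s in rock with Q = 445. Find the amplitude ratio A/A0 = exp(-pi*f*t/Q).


pi*f*t/Q = pi*44.2*2.6/445 = 0.811307
A/A0 = exp(-0.811307) = 0.444277

0.444277


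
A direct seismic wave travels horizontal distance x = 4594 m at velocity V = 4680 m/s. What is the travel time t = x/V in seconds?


t = x / V
= 4594 / 4680
= 0.9816 s

0.9816


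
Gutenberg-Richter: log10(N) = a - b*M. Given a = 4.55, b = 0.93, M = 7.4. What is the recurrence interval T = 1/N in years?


log10(N) = 4.55 - 0.93*7.4 = -2.332
N = 10^-2.332 = 0.004656
T = 1/N = 1/0.004656 = 214.783 years

214.783


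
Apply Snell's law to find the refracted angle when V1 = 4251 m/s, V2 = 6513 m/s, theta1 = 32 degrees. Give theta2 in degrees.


sin(theta1) = sin(32 deg) = 0.529919
sin(theta2) = V2/V1 * sin(theta1) = 6513/4251 * 0.529919 = 0.811895
theta2 = arcsin(0.811895) = 54.2815 degrees

54.2815


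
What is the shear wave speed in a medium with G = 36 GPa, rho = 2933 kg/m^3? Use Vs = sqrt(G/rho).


Convert G to Pa: G = 36e9 Pa
Compute G/rho = 36e9 / 2933 = 12274122.0593
Vs = sqrt(12274122.0593) = 3503.44 m/s

3503.44


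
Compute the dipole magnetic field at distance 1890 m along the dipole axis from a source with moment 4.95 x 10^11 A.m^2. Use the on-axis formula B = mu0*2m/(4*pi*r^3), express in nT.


m = 4.95 x 10^11 = 495000000000 A.m^2
2m = 990000000000 A.m^2
r^3 = 1890^3 = 6751269000
B = (4pi*10^-7) * 990000000000 / (4*pi * 6751269000) * 1e9
= 1244070.690822 / 84838948371.23 * 1e9
= 14663.9099 nT

14663.9099


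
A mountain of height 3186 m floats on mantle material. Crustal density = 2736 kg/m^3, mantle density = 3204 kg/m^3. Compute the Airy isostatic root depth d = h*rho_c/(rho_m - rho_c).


rho_m - rho_c = 3204 - 2736 = 468
d = 3186 * 2736 / 468
= 8716896 / 468
= 18625.85 m

18625.85


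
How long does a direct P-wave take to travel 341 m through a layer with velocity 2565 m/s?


t = x / V
= 341 / 2565
= 0.1329 s

0.1329


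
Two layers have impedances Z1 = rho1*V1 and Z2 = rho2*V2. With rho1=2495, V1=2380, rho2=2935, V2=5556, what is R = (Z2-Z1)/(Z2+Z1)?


Z1 = 2495 * 2380 = 5938100
Z2 = 2935 * 5556 = 16306860
R = (16306860 - 5938100) / (16306860 + 5938100) = 10368760 / 22244960 = 0.4661

0.4661


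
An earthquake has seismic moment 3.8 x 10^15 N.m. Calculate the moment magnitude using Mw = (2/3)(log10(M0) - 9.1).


log10(M0) = log10(3.8 x 10^15) = 15.5798
Mw = 2/3 * (15.5798 - 9.1)
= 2/3 * 6.4798
= 4.32

4.32


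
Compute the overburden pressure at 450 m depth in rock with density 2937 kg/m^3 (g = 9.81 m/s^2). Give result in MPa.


P = rho * g * z / 1e6
= 2937 * 9.81 * 450 / 1e6
= 12965386.5 / 1e6
= 12.9654 MPa

12.9654


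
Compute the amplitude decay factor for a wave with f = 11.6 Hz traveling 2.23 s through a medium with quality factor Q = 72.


pi*f*t/Q = pi*11.6*2.23/72 = 1.128704
A/A0 = exp(-1.128704) = 0.323452

0.323452


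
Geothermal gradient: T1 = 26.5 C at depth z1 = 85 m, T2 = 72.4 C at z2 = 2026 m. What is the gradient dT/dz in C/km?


dT = 72.4 - 26.5 = 45.9 C
dz = 2026 - 85 = 1941 m
gradient = dT/dz * 1000 = 45.9/1941 * 1000 = 23.6476 C/km

23.6476


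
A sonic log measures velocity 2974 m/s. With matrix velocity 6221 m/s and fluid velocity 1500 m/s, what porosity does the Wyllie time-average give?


1/V - 1/Vm = 1/2974 - 1/6221 = 0.0001755
1/Vf - 1/Vm = 1/1500 - 1/6221 = 0.00050592
phi = 0.0001755 / 0.00050592 = 0.3469

0.3469


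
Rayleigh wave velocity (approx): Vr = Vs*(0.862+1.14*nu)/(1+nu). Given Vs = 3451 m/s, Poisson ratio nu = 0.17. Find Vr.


Numerator factor = 0.862 + 1.14*0.17 = 1.0558
Denominator = 1 + 0.17 = 1.17
Vr = 3451 * 1.0558 / 1.17 = 3114.16 m/s

3114.16


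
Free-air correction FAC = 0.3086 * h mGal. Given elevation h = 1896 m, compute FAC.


FAC = 0.3086 * h
= 0.3086 * 1896
= 585.1056 mGal

585.1056


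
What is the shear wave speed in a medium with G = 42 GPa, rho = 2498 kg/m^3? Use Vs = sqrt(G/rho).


Convert G to Pa: G = 42e9 Pa
Compute G/rho = 42e9 / 2498 = 16813450.7606
Vs = sqrt(16813450.7606) = 4100.42 m/s

4100.42


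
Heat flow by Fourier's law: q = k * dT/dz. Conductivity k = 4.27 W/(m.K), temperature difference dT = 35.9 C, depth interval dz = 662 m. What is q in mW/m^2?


q = k * dT / dz * 1000
= 4.27 * 35.9 / 662 * 1000
= 0.23156 * 1000
= 231.5604 mW/m^2

231.5604


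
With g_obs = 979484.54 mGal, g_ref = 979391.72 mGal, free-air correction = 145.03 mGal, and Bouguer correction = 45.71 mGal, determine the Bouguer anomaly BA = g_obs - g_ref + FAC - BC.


BA = g_obs - g_ref + FAC - BC
= 979484.54 - 979391.72 + 145.03 - 45.71
= 192.14 mGal

192.14


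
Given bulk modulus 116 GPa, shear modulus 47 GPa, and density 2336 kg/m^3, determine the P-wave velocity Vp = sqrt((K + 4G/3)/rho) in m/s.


First compute the effective modulus:
K + 4G/3 = 116e9 + 4*47e9/3 = 178666666666.67 Pa
Then divide by density:
178666666666.67 / 2336 = 76484018.2648 Pa/(kg/m^3)
Take the square root:
Vp = sqrt(76484018.2648) = 8745.51 m/s

8745.51


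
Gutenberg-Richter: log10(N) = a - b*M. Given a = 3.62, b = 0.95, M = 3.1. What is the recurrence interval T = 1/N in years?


log10(N) = 3.62 - 0.95*3.1 = 0.675
N = 10^0.675 = 4.731513
T = 1/N = 1/4.731513 = 0.2113 years

0.2113


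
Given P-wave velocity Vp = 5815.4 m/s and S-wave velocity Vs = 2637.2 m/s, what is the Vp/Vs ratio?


Vp/Vs = 5815.4 / 2637.2
= 2.2051

2.2051


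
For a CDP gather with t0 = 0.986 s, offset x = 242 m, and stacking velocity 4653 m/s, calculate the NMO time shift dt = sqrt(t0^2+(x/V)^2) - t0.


x/Vnmo = 242/4653 = 0.052009
(x/Vnmo)^2 = 0.002705
t0^2 = 0.972196
sqrt(0.972196 + 0.002705) = 0.987371
dt = 0.987371 - 0.986 = 0.001371

0.001371


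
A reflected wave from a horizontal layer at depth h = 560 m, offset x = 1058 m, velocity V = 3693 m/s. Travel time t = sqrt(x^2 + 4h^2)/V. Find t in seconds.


x^2 + 4h^2 = 1058^2 + 4*560^2 = 1119364 + 1254400 = 2373764
sqrt(2373764) = 1540.7024
t = 1540.7024 / 3693 = 0.4172 s

0.4172


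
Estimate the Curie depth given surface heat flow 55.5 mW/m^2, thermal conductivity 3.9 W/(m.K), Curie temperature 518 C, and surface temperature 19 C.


T_Curie - T_surf = 518 - 19 = 499 C
Convert q to W/m^2: 55.5 mW/m^2 = 0.0555 W/m^2
d = 499 * 3.9 / 0.0555 = 35064.86 m

35064.86


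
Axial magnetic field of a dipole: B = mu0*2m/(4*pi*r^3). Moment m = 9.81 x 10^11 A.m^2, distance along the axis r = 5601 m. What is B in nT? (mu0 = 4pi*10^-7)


m = 9.81 x 10^11 = 981000000000 A.m^2
2m = 1962000000000 A.m^2
r^3 = 5601^3 = 175710096801
B = (4pi*10^-7) * 1962000000000 / (4*pi * 175710096801) * 1e9
= 2465521.914537 / 2208038197086.29 * 1e9
= 1116.612 nT

1116.612


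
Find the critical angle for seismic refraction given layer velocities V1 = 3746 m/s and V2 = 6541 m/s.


V1/V2 = 3746/6541 = 0.572695
theta_c = arcsin(0.572695) = 34.9384 degrees

34.9384


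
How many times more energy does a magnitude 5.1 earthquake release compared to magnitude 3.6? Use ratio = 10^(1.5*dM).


M2 - M1 = 5.1 - 3.6 = 1.5
1.5 * 1.5 = 2.25
ratio = 10^2.25 = 177.83

177.83


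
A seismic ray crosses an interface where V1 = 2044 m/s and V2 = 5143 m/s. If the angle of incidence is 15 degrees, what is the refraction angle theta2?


sin(theta1) = sin(15 deg) = 0.258819
sin(theta2) = V2/V1 * sin(theta1) = 5143/2044 * 0.258819 = 0.651226
theta2 = arcsin(0.651226) = 40.6341 degrees

40.6341


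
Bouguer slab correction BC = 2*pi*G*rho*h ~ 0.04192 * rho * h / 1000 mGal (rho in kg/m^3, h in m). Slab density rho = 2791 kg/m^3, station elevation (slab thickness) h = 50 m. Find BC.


BC = 0.04192 * rho * h / 1000
= 0.04192 * 2791 * 50 / 1000
= 5.8499 mGal

5.8499


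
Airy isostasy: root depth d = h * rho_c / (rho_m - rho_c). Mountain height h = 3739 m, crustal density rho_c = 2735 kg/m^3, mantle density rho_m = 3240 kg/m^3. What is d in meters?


rho_m - rho_c = 3240 - 2735 = 505
d = 3739 * 2735 / 505
= 10226165 / 505
= 20249.83 m

20249.83


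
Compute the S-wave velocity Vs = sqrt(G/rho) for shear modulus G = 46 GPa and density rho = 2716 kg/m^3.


Convert G to Pa: G = 46e9 Pa
Compute G/rho = 46e9 / 2716 = 16936671.5758
Vs = sqrt(16936671.5758) = 4115.42 m/s

4115.42


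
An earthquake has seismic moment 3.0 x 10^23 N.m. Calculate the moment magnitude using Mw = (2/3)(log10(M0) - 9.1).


log10(M0) = log10(3.0 x 10^23) = 23.4771
Mw = 2/3 * (23.4771 - 9.1)
= 2/3 * 14.3771
= 9.58

9.58


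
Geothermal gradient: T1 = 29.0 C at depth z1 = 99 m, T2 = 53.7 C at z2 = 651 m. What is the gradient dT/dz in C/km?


dT = 53.7 - 29.0 = 24.7 C
dz = 651 - 99 = 552 m
gradient = dT/dz * 1000 = 24.7/552 * 1000 = 44.7464 C/km

44.7464


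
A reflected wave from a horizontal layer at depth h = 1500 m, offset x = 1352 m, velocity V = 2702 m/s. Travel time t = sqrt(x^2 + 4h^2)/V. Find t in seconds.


x^2 + 4h^2 = 1352^2 + 4*1500^2 = 1827904 + 9000000 = 10827904
sqrt(10827904) = 3290.5781
t = 3290.5781 / 2702 = 1.2178 s

1.2178


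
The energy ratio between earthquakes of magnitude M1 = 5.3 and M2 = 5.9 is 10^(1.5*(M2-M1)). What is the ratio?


M2 - M1 = 5.9 - 5.3 = 0.6
1.5 * 0.6 = 0.9
ratio = 10^0.9 = 7.94

7.94


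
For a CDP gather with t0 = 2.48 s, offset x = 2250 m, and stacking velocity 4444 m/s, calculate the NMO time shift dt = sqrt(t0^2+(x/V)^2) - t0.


x/Vnmo = 2250/4444 = 0.506301
(x/Vnmo)^2 = 0.25634
t0^2 = 6.1504
sqrt(6.1504 + 0.25634) = 2.531154
dt = 2.531154 - 2.48 = 0.051154

0.051154


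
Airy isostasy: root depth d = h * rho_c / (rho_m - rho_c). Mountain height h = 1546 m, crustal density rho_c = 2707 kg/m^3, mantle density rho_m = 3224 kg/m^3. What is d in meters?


rho_m - rho_c = 3224 - 2707 = 517
d = 1546 * 2707 / 517
= 4185022 / 517
= 8094.82 m

8094.82


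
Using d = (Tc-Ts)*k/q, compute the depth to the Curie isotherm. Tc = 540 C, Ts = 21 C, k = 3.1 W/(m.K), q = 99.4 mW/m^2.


T_Curie - T_surf = 540 - 21 = 519 C
Convert q to W/m^2: 99.4 mW/m^2 = 0.0994 W/m^2
d = 519 * 3.1 / 0.0994 = 16186.12 m

16186.12


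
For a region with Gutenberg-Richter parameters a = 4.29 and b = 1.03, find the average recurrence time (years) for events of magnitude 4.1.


log10(N) = 4.29 - 1.03*4.1 = 0.067
N = 10^0.067 = 1.16681
T = 1/N = 1/1.16681 = 0.857 years

0.857


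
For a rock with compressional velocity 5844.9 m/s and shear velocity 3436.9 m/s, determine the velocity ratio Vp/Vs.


Vp/Vs = 5844.9 / 3436.9
= 1.7006

1.7006


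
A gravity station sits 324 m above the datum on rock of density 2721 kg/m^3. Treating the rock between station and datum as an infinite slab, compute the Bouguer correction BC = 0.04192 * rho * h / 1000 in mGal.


BC = 0.04192 * rho * h / 1000
= 0.04192 * 2721 * 324 / 1000
= 36.9568 mGal

36.9568


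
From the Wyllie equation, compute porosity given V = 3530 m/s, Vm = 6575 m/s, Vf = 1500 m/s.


1/V - 1/Vm = 1/3530 - 1/6575 = 0.00013119
1/Vf - 1/Vm = 1/1500 - 1/6575 = 0.00051458
phi = 0.00013119 / 0.00051458 = 0.255

0.255


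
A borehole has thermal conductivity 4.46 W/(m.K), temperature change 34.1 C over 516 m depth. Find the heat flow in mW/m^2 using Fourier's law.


q = k * dT / dz * 1000
= 4.46 * 34.1 / 516 * 1000
= 0.29474 * 1000
= 294.7403 mW/m^2

294.7403


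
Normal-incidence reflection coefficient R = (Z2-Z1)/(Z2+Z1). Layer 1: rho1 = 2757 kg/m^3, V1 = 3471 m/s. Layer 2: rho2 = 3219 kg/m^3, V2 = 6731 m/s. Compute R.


Z1 = 2757 * 3471 = 9569547
Z2 = 3219 * 6731 = 21667089
R = (21667089 - 9569547) / (21667089 + 9569547) = 12097542 / 31236636 = 0.3873

0.3873


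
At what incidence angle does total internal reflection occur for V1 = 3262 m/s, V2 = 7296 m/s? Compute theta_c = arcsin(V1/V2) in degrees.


V1/V2 = 3262/7296 = 0.447094
theta_c = arcsin(0.447094) = 26.5574 degrees

26.5574


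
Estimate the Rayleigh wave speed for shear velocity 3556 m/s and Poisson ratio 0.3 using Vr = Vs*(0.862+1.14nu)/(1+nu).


Numerator factor = 0.862 + 1.14*0.3 = 1.204
Denominator = 1 + 0.3 = 1.3
Vr = 3556 * 1.204 / 1.3 = 3293.4 m/s

3293.4


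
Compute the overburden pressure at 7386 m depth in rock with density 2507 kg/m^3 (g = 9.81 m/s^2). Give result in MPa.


P = rho * g * z / 1e6
= 2507 * 9.81 * 7386 / 1e6
= 181648846.62 / 1e6
= 181.6488 MPa

181.6488


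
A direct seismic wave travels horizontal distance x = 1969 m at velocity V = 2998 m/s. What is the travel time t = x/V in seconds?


t = x / V
= 1969 / 2998
= 0.6568 s

0.6568


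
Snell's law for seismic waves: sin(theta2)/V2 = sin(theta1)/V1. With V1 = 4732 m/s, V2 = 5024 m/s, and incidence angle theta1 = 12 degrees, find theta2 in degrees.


sin(theta1) = sin(12 deg) = 0.207912
sin(theta2) = V2/V1 * sin(theta1) = 5024/4732 * 0.207912 = 0.220741
theta2 = arcsin(0.220741) = 12.7526 degrees

12.7526


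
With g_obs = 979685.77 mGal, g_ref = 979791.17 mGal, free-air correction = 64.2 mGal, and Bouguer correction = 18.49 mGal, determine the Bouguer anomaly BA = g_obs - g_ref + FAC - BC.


BA = g_obs - g_ref + FAC - BC
= 979685.77 - 979791.17 + 64.2 - 18.49
= -59.69 mGal

-59.69


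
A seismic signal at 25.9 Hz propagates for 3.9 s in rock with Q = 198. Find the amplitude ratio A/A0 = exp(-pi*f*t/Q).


pi*f*t/Q = pi*25.9*3.9/198 = 1.602688
A/A0 = exp(-1.602688) = 0.201354

0.201354


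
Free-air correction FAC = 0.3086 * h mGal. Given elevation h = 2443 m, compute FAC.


FAC = 0.3086 * h
= 0.3086 * 2443
= 753.9098 mGal

753.9098


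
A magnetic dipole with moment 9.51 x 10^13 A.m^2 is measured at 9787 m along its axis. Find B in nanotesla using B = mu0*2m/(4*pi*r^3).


m = 9.51 x 10^13 = 95100000000000 A.m^2
2m = 190200000000000 A.m^2
r^3 = 9787^3 = 937451406403
B = (4pi*10^-7) * 190200000000000 / (4*pi * 937451406403) * 1e9
= 239012369.085111 / 11780361805812.34 * 1e9
= 20289.0516 nT

20289.0516


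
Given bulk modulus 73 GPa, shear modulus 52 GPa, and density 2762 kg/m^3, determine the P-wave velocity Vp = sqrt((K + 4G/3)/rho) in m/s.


First compute the effective modulus:
K + 4G/3 = 73e9 + 4*52e9/3 = 142333333333.33 Pa
Then divide by density:
142333333333.33 / 2762 = 51532705.7688 Pa/(kg/m^3)
Take the square root:
Vp = sqrt(51532705.7688) = 7178.63 m/s

7178.63


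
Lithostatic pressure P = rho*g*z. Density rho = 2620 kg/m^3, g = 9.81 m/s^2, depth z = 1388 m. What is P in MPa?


P = rho * g * z / 1e6
= 2620 * 9.81 * 1388 / 1e6
= 35674653.6 / 1e6
= 35.6747 MPa

35.6747


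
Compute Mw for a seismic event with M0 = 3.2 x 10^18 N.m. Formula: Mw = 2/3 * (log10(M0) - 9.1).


log10(M0) = log10(3.2 x 10^18) = 18.5051
Mw = 2/3 * (18.5051 - 9.1)
= 2/3 * 9.4051
= 6.27

6.27


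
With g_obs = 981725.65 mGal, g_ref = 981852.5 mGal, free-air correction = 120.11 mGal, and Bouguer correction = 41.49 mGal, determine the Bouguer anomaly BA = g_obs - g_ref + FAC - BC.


BA = g_obs - g_ref + FAC - BC
= 981725.65 - 981852.5 + 120.11 - 41.49
= -48.23 mGal

-48.23


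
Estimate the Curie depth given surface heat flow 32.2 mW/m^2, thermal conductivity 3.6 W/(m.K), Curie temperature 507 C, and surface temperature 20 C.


T_Curie - T_surf = 507 - 20 = 487 C
Convert q to W/m^2: 32.2 mW/m^2 = 0.0322 W/m^2
d = 487 * 3.6 / 0.0322 = 54447.2 m

54447.2


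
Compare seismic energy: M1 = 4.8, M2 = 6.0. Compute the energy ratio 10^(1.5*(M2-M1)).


M2 - M1 = 6.0 - 4.8 = 1.2
1.5 * 1.2 = 1.8
ratio = 10^1.8 = 63.1

63.1


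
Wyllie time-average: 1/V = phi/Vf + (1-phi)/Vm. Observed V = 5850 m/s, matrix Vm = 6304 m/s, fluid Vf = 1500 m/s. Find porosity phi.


1/V - 1/Vm = 1/5850 - 1/6304 = 1.231e-05
1/Vf - 1/Vm = 1/1500 - 1/6304 = 0.00050804
phi = 1.231e-05 / 0.00050804 = 0.0242

0.0242


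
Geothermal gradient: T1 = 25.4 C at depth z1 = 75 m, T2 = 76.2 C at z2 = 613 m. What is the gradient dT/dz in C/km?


dT = 76.2 - 25.4 = 50.8 C
dz = 613 - 75 = 538 m
gradient = dT/dz * 1000 = 50.8/538 * 1000 = 94.4238 C/km

94.4238


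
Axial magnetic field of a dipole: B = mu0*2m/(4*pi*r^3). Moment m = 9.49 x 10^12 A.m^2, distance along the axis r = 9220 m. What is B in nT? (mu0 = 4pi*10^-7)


m = 9.49 x 10^12 = 9490000000000 A.m^2
2m = 18980000000000 A.m^2
r^3 = 9220^3 = 783777448000
B = (4pi*10^-7) * 18980000000000 / (4*pi * 783777448000) * 1e9
= 23850971.426054 / 9849237890744.62 * 1e9
= 2421.6058 nT

2421.6058


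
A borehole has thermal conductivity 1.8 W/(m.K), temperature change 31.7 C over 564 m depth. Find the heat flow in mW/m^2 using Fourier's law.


q = k * dT / dz * 1000
= 1.8 * 31.7 / 564 * 1000
= 0.10117 * 1000
= 101.1702 mW/m^2

101.1702


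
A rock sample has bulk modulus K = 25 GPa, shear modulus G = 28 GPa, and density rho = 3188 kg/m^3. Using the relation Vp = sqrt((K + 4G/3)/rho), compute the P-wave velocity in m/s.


First compute the effective modulus:
K + 4G/3 = 25e9 + 4*28e9/3 = 62333333333.33 Pa
Then divide by density:
62333333333.33 / 3188 = 19552488.4985 Pa/(kg/m^3)
Take the square root:
Vp = sqrt(19552488.4985) = 4421.82 m/s

4421.82


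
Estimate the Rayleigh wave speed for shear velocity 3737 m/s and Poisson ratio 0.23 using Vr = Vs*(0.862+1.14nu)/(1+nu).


Numerator factor = 0.862 + 1.14*0.23 = 1.1242
Denominator = 1 + 0.23 = 1.23
Vr = 3737 * 1.1242 / 1.23 = 3415.56 m/s

3415.56


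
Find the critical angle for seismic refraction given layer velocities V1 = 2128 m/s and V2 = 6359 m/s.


V1/V2 = 2128/6359 = 0.334644
theta_c = arcsin(0.334644) = 19.5509 degrees

19.5509


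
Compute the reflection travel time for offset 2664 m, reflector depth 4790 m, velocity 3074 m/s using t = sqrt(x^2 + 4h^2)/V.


x^2 + 4h^2 = 2664^2 + 4*4790^2 = 7096896 + 91776400 = 98873296
sqrt(98873296) = 9943.5052
t = 9943.5052 / 3074 = 3.2347 s

3.2347


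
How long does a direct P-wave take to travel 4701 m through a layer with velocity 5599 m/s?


t = x / V
= 4701 / 5599
= 0.8396 s

0.8396


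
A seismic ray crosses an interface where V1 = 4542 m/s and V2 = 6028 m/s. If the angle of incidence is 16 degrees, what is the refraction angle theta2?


sin(theta1) = sin(16 deg) = 0.275637
sin(theta2) = V2/V1 * sin(theta1) = 6028/4542 * 0.275637 = 0.365817
theta2 = arcsin(0.365817) = 21.4579 degrees

21.4579


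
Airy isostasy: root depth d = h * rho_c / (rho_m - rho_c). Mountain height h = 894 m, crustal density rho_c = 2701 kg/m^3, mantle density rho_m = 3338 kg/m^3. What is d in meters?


rho_m - rho_c = 3338 - 2701 = 637
d = 894 * 2701 / 637
= 2414694 / 637
= 3790.73 m

3790.73


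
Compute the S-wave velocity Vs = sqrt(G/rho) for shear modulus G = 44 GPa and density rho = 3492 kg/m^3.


Convert G to Pa: G = 44e9 Pa
Compute G/rho = 44e9 / 3492 = 12600229.0951
Vs = sqrt(12600229.0951) = 3549.68 m/s

3549.68


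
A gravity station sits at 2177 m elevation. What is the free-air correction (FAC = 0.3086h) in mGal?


FAC = 0.3086 * h
= 0.3086 * 2177
= 671.8222 mGal

671.8222


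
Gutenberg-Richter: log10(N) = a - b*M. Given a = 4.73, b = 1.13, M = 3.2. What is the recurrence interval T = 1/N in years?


log10(N) = 4.73 - 1.13*3.2 = 1.114
N = 10^1.114 = 13.001696
T = 1/N = 1/13.001696 = 0.0769 years

0.0769


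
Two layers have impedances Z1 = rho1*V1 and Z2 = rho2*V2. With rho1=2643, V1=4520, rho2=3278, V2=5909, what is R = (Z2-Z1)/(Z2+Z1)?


Z1 = 2643 * 4520 = 11946360
Z2 = 3278 * 5909 = 19369702
R = (19369702 - 11946360) / (19369702 + 11946360) = 7423342 / 31316062 = 0.237

0.237


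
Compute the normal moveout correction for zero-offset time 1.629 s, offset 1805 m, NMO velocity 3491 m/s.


x/Vnmo = 1805/3491 = 0.517044
(x/Vnmo)^2 = 0.267334
t0^2 = 2.653641
sqrt(2.653641 + 0.267334) = 1.709086
dt = 1.709086 - 1.629 = 0.080086

0.080086


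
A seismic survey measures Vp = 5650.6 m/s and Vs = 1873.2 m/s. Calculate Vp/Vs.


Vp/Vs = 5650.6 / 1873.2
= 3.0165

3.0165


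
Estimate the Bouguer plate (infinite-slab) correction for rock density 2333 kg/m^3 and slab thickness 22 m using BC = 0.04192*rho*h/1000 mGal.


BC = 0.04192 * rho * h / 1000
= 0.04192 * 2333 * 22 / 1000
= 2.1516 mGal

2.1516


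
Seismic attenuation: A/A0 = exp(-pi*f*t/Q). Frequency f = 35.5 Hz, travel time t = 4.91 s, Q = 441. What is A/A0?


pi*f*t/Q = pi*35.5*4.91/441 = 1.241713
A/A0 = exp(-1.241713) = 0.288889

0.288889


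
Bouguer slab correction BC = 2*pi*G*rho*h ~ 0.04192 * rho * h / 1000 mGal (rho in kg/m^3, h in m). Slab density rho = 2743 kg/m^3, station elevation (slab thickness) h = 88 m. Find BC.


BC = 0.04192 * rho * h / 1000
= 0.04192 * 2743 * 88 / 1000
= 10.1188 mGal

10.1188


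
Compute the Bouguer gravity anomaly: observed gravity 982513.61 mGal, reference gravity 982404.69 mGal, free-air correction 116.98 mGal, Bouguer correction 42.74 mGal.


BA = g_obs - g_ref + FAC - BC
= 982513.61 - 982404.69 + 116.98 - 42.74
= 183.16 mGal

183.16


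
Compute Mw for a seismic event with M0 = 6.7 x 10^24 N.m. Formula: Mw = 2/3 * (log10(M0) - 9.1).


log10(M0) = log10(6.7 x 10^24) = 24.8261
Mw = 2/3 * (24.8261 - 9.1)
= 2/3 * 15.7261
= 10.48

10.48


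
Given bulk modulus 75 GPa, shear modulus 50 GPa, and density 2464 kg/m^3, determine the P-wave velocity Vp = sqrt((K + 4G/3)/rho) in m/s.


First compute the effective modulus:
K + 4G/3 = 75e9 + 4*50e9/3 = 141666666666.67 Pa
Then divide by density:
141666666666.67 / 2464 = 57494588.7446 Pa/(kg/m^3)
Take the square root:
Vp = sqrt(57494588.7446) = 7582.52 m/s

7582.52


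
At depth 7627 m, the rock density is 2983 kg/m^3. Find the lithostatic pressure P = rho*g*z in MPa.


P = rho * g * z / 1e6
= 2983 * 9.81 * 7627 / 1e6
= 223190655.21 / 1e6
= 223.1907 MPa

223.1907


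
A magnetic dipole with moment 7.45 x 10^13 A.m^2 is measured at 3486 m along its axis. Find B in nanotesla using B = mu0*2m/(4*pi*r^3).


m = 7.45 x 10^13 = 74500000000000 A.m^2
2m = 149000000000000 A.m^2
r^3 = 3486^3 = 42362555256
B = (4pi*10^-7) * 149000000000000 / (4*pi * 42362555256) * 1e9
= 187238922.153952 / 532343569518.17 * 1e9
= 351725.7141 nT

351725.7141


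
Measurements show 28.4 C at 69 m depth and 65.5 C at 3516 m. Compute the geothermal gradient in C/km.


dT = 65.5 - 28.4 = 37.1 C
dz = 3516 - 69 = 3447 m
gradient = dT/dz * 1000 = 37.1/3447 * 1000 = 10.763 C/km

10.763


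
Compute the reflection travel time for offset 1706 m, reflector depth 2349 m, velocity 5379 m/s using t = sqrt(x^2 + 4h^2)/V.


x^2 + 4h^2 = 1706^2 + 4*2349^2 = 2910436 + 22071204 = 24981640
sqrt(24981640) = 4998.1637
t = 4998.1637 / 5379 = 0.9292 s

0.9292


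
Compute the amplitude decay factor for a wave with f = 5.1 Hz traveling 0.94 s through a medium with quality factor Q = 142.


pi*f*t/Q = pi*5.1*0.94/142 = 0.106062
A/A0 = exp(-0.106062) = 0.899369

0.899369


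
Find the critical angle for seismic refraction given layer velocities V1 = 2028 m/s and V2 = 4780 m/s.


V1/V2 = 2028/4780 = 0.424268
theta_c = arcsin(0.424268) = 25.1043 degrees

25.1043


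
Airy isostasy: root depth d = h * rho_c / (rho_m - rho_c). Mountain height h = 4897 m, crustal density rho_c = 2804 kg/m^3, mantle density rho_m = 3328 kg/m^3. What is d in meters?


rho_m - rho_c = 3328 - 2804 = 524
d = 4897 * 2804 / 524
= 13731188 / 524
= 26204.56 m

26204.56


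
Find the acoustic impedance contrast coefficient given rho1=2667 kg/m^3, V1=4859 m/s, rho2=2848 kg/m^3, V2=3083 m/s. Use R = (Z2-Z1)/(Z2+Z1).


Z1 = 2667 * 4859 = 12958953
Z2 = 2848 * 3083 = 8780384
R = (8780384 - 12958953) / (8780384 + 12958953) = -4178569 / 21739337 = -0.1922

-0.1922


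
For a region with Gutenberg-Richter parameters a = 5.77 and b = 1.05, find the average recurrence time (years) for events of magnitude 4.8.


log10(N) = 5.77 - 1.05*4.8 = 0.73
N = 10^0.73 = 5.370318
T = 1/N = 1/5.370318 = 0.1862 years

0.1862


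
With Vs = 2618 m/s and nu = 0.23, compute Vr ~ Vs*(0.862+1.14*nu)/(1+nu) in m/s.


Numerator factor = 0.862 + 1.14*0.23 = 1.1242
Denominator = 1 + 0.23 = 1.23
Vr = 2618 * 1.1242 / 1.23 = 2392.81 m/s

2392.81


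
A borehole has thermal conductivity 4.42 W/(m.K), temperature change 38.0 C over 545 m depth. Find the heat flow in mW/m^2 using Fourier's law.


q = k * dT / dz * 1000
= 4.42 * 38.0 / 545 * 1000
= 0.308183 * 1000
= 308.1835 mW/m^2

308.1835


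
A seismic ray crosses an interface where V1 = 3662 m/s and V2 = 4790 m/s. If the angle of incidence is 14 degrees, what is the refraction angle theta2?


sin(theta1) = sin(14 deg) = 0.241922
sin(theta2) = V2/V1 * sin(theta1) = 4790/3662 * 0.241922 = 0.316441
theta2 = arcsin(0.316441) = 18.4478 degrees

18.4478


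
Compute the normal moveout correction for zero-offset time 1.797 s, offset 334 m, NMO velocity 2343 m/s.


x/Vnmo = 334/2343 = 0.142552
(x/Vnmo)^2 = 0.020321
t0^2 = 3.229209
sqrt(3.229209 + 0.020321) = 1.802645
dt = 1.802645 - 1.797 = 0.005645

0.005645


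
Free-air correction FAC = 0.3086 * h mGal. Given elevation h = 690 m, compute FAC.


FAC = 0.3086 * h
= 0.3086 * 690
= 212.934 mGal

212.934


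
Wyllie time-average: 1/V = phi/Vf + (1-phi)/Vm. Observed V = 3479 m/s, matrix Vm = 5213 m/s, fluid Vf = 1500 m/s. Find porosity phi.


1/V - 1/Vm = 1/3479 - 1/5213 = 9.561e-05
1/Vf - 1/Vm = 1/1500 - 1/5213 = 0.00047484
phi = 9.561e-05 / 0.00047484 = 0.2014

0.2014


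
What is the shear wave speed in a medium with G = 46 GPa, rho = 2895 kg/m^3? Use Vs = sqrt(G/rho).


Convert G to Pa: G = 46e9 Pa
Compute G/rho = 46e9 / 2895 = 15889464.5941
Vs = sqrt(15889464.5941) = 3986.16 m/s

3986.16


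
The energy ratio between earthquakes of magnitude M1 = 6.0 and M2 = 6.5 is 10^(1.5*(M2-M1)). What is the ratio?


M2 - M1 = 6.5 - 6.0 = 0.5
1.5 * 0.5 = 0.75
ratio = 10^0.75 = 5.62

5.62


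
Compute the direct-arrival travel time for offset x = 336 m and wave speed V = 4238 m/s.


t = x / V
= 336 / 4238
= 0.0793 s

0.0793


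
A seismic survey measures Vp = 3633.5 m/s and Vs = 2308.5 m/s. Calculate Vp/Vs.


Vp/Vs = 3633.5 / 2308.5
= 1.574

1.574


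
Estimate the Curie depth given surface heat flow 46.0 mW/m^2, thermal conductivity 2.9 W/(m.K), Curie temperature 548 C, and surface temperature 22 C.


T_Curie - T_surf = 548 - 22 = 526 C
Convert q to W/m^2: 46.0 mW/m^2 = 0.046 W/m^2
d = 526 * 2.9 / 0.046 = 33160.87 m

33160.87


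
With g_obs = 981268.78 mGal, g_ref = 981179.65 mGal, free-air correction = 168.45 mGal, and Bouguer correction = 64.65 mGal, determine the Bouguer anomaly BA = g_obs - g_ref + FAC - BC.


BA = g_obs - g_ref + FAC - BC
= 981268.78 - 981179.65 + 168.45 - 64.65
= 192.93 mGal

192.93


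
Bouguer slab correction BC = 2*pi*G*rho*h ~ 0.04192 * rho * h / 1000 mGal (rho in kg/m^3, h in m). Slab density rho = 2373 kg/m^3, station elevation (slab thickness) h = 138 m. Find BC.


BC = 0.04192 * rho * h / 1000
= 0.04192 * 2373 * 138 / 1000
= 13.7277 mGal

13.7277


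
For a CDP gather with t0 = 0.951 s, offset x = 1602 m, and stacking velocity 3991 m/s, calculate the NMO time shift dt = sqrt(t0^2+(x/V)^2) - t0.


x/Vnmo = 1602/3991 = 0.401403
(x/Vnmo)^2 = 0.161124
t0^2 = 0.904401
sqrt(0.904401 + 0.161124) = 1.032243
dt = 1.032243 - 0.951 = 0.081243

0.081243


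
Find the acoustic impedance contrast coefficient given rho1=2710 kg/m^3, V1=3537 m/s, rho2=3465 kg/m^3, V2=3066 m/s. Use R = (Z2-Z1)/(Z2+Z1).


Z1 = 2710 * 3537 = 9585270
Z2 = 3465 * 3066 = 10623690
R = (10623690 - 9585270) / (10623690 + 9585270) = 1038420 / 20208960 = 0.0514

0.0514


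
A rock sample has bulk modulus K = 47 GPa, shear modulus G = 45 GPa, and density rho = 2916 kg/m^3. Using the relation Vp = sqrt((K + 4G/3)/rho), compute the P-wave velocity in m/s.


First compute the effective modulus:
K + 4G/3 = 47e9 + 4*45e9/3 = 107000000000.0 Pa
Then divide by density:
107000000000.0 / 2916 = 36694101.5089 Pa/(kg/m^3)
Take the square root:
Vp = sqrt(36694101.5089) = 6057.57 m/s

6057.57


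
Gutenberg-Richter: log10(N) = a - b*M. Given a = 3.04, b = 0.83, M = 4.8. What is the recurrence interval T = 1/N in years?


log10(N) = 3.04 - 0.83*4.8 = -0.944
N = 10^-0.944 = 0.113763
T = 1/N = 1/0.113763 = 8.7902 years

8.7902


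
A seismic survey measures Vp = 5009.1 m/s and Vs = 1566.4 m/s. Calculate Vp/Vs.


Vp/Vs = 5009.1 / 1566.4
= 3.1978

3.1978


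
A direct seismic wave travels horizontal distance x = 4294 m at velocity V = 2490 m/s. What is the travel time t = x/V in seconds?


t = x / V
= 4294 / 2490
= 1.7245 s

1.7245


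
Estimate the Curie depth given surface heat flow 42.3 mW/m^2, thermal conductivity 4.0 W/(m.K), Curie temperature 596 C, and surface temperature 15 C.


T_Curie - T_surf = 596 - 15 = 581 C
Convert q to W/m^2: 42.3 mW/m^2 = 0.0423 W/m^2
d = 581 * 4.0 / 0.0423 = 54940.9 m

54940.9
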